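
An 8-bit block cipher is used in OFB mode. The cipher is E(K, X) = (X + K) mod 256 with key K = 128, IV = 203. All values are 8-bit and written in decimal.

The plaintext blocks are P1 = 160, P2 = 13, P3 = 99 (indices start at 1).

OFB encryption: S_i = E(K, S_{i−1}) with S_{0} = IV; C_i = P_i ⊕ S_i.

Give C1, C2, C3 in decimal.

C1: S = E(K, 203) = 75; 160 ⊕ 75 = 235.
C2: S = E(K, 75) = 203; 13 ⊕ 203 = 198.
C3: S = E(K, 203) = 75; 99 ⊕ 75 = 40.

C1 = 235, C2 = 198, C3 = 40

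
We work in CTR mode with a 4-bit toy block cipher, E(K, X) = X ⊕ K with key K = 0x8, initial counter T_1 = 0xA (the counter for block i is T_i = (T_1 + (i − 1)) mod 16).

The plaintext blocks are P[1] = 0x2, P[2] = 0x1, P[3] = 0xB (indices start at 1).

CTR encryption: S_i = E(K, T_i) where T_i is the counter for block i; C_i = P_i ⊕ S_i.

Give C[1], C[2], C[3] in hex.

C[1] = 0x0, C[2] = 0x2, C[3] = 0xF

C[1]: T = 0xA, S = E(K, T) = 0x2; 0x2 ⊕ 0x2 = 0x0.
C[2]: T = 0xB, S = E(K, T) = 0x3; 0x1 ⊕ 0x3 = 0x2.
C[3]: T = 0xC, S = E(K, T) = 0x4; 0xB ⊕ 0x4 = 0xF.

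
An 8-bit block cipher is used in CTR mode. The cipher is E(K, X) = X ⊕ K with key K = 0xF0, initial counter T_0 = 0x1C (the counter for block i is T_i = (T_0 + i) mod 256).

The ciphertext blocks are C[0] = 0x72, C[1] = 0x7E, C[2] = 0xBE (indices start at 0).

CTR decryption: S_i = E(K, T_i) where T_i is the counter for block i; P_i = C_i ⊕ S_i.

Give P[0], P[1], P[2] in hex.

P[0] = 0x9E, P[1] = 0x93, P[2] = 0x50

P[0]: T = 0x1C, S = E(K, T) = 0xEC; 0x72 ⊕ 0xEC = 0x9E.
P[1]: T = 0x1D, S = E(K, T) = 0xED; 0x7E ⊕ 0xED = 0x93.
P[2]: T = 0x1E, S = E(K, T) = 0xEE; 0xBE ⊕ 0xEE = 0x50.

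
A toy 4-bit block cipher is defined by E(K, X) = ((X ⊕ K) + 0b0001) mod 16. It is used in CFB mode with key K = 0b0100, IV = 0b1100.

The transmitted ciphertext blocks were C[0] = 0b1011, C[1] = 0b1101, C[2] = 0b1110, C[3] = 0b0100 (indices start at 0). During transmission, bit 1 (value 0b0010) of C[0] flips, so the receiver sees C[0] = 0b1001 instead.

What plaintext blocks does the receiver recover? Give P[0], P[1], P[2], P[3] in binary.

P[0] = 0b0000, P[1] = 0b0011, P[2] = 0b0100, P[3] = 0b1111

CFB decryption: P_i = C_i ⊕ E(K, C_{i−1}), with C_{−1} = IV.
Only C[0] changed, to 0b1001. In CFB, a change in C_i flips the same bit in P_i and garbles P_{i+1}. Decrypting the received ciphertext:
P[0]: E(K, 0b1100) = 0b1001; 0b1001 ⊕ 0b1001 = 0b0000.
P[1]: E(K, 0b1001) = 0b1110; 0b1101 ⊕ 0b1110 = 0b0011.
P[2]: E(K, 0b1101) = 0b1010; 0b1110 ⊕ 0b1010 = 0b0100.
P[3]: E(K, 0b1110) = 0b1011; 0b0100 ⊕ 0b1011 = 0b1111.
Blocks that differ from the original plaintext: P[0], P[1].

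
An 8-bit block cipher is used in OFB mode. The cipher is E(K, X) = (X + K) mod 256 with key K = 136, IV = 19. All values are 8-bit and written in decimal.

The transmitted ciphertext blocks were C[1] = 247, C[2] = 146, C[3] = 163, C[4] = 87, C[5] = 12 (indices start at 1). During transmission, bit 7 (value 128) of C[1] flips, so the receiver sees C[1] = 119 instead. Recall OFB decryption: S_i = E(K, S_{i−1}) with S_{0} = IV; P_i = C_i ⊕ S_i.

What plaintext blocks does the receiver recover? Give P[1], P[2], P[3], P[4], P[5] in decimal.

P[1] = 236, P[2] = 177, P[3] = 8, P[4] = 100, P[5] = 183

Only C[1] changed, to 119. In OFB, a change in C_i flips the same bit in P_i only; the keystream is unaffected. Decrypting the received ciphertext:
P[1]: S = E(K, 19) = 155; 119 ⊕ 155 = 236.
P[2]: S = E(K, 155) = 35; 146 ⊕ 35 = 177.
P[3]: S = E(K, 35) = 171; 163 ⊕ 171 = 8.
P[4]: S = E(K, 171) = 51; 87 ⊕ 51 = 100.
P[5]: S = E(K, 51) = 187; 12 ⊕ 187 = 183.
Blocks that differ from the original plaintext: P[1].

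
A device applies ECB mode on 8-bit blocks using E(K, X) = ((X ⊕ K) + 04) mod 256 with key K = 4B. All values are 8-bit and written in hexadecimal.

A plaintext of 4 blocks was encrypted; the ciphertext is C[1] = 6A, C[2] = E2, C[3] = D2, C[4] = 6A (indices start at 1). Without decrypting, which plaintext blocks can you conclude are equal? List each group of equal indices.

ECB encrypts each block independently with the same key, so equal ciphertext blocks imply equal plaintext blocks.
C[1] = C[4] = 6A, so P[1] = P[4].

P[1] = P[4]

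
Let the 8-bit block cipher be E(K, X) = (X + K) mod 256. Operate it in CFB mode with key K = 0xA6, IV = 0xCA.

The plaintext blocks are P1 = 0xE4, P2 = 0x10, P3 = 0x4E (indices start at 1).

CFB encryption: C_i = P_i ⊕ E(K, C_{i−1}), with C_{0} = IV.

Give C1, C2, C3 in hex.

C1: E(K, 0xCA) = 0x70; 0xE4 ⊕ 0x70 = 0x94.
C2: E(K, 0x94) = 0x3A; 0x10 ⊕ 0x3A = 0x2A.
C3: E(K, 0x2A) = 0xD0; 0x4E ⊕ 0xD0 = 0x9E.

C1 = 0x94, C2 = 0x2A, C3 = 0x9E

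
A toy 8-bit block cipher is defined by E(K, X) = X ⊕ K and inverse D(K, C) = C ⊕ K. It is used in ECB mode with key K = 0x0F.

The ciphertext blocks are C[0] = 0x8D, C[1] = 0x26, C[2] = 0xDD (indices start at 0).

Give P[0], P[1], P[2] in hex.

ECB decryption: P_i = D(K, C_i).
P[0]: D(K, 0x8D) = 0x82.
P[1]: D(K, 0x26) = 0x29.
P[2]: D(K, 0xDD) = 0xD2.

P[0] = 0x82, P[1] = 0x29, P[2] = 0xD2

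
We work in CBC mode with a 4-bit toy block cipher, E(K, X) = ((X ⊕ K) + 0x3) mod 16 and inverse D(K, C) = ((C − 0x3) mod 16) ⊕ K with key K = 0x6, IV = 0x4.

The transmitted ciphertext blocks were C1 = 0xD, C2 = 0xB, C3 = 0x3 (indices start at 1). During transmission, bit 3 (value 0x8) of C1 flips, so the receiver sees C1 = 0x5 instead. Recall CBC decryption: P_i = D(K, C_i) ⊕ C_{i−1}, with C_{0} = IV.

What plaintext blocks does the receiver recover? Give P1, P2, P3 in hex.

Only C1 changed, to 0x5. In CBC, a change in C_i garbles P_i and flips the same bit in P_{i+1}. Decrypting the received ciphertext:
P1: D(K, 0x5) = 0x4; 0x4 ⊕ 0x4 = 0x0.
P2: D(K, 0xB) = 0xE; 0xE ⊕ 0x5 = 0xB.
P3: D(K, 0x3) = 0x6; 0x6 ⊕ 0xB = 0xD.
Blocks that differ from the original plaintext: P1, P2.

P1 = 0x0, P2 = 0xB, P3 = 0xD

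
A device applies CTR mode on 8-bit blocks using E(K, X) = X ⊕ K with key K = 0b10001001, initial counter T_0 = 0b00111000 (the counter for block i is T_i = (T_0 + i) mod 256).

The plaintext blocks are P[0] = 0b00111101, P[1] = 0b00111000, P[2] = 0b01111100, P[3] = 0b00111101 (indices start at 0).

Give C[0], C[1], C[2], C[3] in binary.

CTR encryption: S_i = E(K, T_i) where T_i is the counter for block i; C_i = P_i ⊕ S_i.
C[0]: T = 0b00111000, S = E(K, T) = 0b10110001; 0b00111101 ⊕ 0b10110001 = 0b10001100.
C[1]: T = 0b00111001, S = E(K, T) = 0b10110000; 0b00111000 ⊕ 0b10110000 = 0b10001000.
C[2]: T = 0b00111010, S = E(K, T) = 0b10110011; 0b01111100 ⊕ 0b10110011 = 0b11001111.
C[3]: T = 0b00111011, S = E(K, T) = 0b10110010; 0b00111101 ⊕ 0b10110010 = 0b10001111.

C[0] = 0b10001100, C[1] = 0b10001000, C[2] = 0b11001111, C[3] = 0b10001111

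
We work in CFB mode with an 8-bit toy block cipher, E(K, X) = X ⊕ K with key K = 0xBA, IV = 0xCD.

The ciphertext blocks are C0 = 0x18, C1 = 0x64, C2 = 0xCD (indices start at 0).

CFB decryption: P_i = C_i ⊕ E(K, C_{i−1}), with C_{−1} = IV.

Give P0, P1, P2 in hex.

P0: E(K, 0xCD) = 0x77; 0x18 ⊕ 0x77 = 0x6F.
P1: E(K, 0x18) = 0xA2; 0x64 ⊕ 0xA2 = 0xC6.
P2: E(K, 0x64) = 0xDE; 0xCD ⊕ 0xDE = 0x13.

P0 = 0x6F, P1 = 0xC6, P2 = 0x13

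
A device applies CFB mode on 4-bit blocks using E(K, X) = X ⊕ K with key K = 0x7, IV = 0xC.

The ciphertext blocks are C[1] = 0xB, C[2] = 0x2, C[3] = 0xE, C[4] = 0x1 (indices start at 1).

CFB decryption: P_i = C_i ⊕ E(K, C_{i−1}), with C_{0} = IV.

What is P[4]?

P[4]: E(K, 0xE) = 0x9; 0x1 ⊕ 0x9 = 0x8.

P[4] = 0x8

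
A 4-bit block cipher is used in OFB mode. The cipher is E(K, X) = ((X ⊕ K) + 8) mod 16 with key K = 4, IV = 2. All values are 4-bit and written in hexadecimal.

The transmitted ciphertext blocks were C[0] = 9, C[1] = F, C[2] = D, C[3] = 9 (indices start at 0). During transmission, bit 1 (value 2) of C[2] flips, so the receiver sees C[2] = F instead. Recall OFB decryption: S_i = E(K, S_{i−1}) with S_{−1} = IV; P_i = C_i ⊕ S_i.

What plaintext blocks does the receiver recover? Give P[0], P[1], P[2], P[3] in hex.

P[0] = 7, P[1] = D, P[2] = 1, P[3] = B

Only C[2] changed, to F. In OFB, a change in C_i flips the same bit in P_i only; the keystream is unaffected. Decrypting the received ciphertext:
P[0]: S = E(K, 2) = E; 9 ⊕ E = 7.
P[1]: S = E(K, E) = 2; F ⊕ 2 = D.
P[2]: S = E(K, 2) = E; F ⊕ E = 1.
P[3]: S = E(K, E) = 2; 9 ⊕ 2 = B.
Blocks that differ from the original plaintext: P[2].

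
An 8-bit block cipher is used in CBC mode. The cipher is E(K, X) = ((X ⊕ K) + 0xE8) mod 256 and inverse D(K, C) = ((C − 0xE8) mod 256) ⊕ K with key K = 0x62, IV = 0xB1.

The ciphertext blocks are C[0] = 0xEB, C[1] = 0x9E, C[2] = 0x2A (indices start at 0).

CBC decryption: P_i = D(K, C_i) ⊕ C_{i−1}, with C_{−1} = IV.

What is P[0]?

P[0]: D(K, 0xEB) = 0x61; 0x61 ⊕ 0xB1 = 0xD0.

P[0] = 0xD0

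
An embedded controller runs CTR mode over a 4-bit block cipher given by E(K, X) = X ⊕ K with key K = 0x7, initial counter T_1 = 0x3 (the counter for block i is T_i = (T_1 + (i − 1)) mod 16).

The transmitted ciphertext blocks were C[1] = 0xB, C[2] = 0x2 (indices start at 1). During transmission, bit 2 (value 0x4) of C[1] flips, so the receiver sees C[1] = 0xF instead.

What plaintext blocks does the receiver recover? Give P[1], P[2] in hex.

P[1] = 0xB, P[2] = 0x1

CTR decryption: S_i = E(K, T_i) where T_i is the counter for block i; P_i = C_i ⊕ S_i.
Only C[1] changed, to 0xF. In CTR, a change in C_i flips the same bit in P_i only; the keystream is unaffected. Decrypting the received ciphertext:
P[1]: T = 0x3, S = E(K, T) = 0x4; 0xF ⊕ 0x4 = 0xB.
P[2]: T = 0x4, S = E(K, T) = 0x3; 0x2 ⊕ 0x3 = 0x1.
Blocks that differ from the original plaintext: P[1].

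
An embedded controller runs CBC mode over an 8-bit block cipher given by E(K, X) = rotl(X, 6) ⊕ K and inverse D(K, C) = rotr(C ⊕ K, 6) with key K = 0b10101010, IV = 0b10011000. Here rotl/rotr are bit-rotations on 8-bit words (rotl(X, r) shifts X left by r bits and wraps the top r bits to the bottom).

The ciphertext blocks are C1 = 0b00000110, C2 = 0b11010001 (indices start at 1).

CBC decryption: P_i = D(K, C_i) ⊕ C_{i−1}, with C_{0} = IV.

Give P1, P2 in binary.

P1: D(K, 0b00000110) = 0b10110010; 0b10110010 ⊕ 0b10011000 = 0b00101010.
P2: D(K, 0b11010001) = 0b11101101; 0b11101101 ⊕ 0b00000110 = 0b11101011.

P1 = 0b00101010, P2 = 0b11101011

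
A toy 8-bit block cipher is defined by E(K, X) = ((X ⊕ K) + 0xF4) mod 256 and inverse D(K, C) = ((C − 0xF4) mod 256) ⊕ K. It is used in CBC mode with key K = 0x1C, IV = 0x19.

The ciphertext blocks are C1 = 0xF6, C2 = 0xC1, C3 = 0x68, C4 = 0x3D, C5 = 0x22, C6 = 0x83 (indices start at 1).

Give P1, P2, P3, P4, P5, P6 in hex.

P1 = 0x07, P2 = 0x27, P3 = 0xA9, P4 = 0x3D, P5 = 0x0F, P6 = 0xB1

CBC decryption: P_i = D(K, C_i) ⊕ C_{i−1}, with C_{0} = IV.
P1: D(K, 0xF6) = 0x1E; 0x1E ⊕ 0x19 = 0x07.
P2: D(K, 0xC1) = 0xD1; 0xD1 ⊕ 0xF6 = 0x27.
P3: D(K, 0x68) = 0x68; 0x68 ⊕ 0xC1 = 0xA9.
P4: D(K, 0x3D) = 0x55; 0x55 ⊕ 0x68 = 0x3D.
P5: D(K, 0x22) = 0x32; 0x32 ⊕ 0x3D = 0x0F.
P6: D(K, 0x83) = 0x93; 0x93 ⊕ 0x22 = 0xB1.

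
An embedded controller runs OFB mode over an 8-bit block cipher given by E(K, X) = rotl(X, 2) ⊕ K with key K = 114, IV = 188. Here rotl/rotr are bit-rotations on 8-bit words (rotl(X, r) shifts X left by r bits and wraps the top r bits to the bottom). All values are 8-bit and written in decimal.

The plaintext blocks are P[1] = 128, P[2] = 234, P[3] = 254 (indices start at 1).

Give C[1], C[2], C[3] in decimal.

OFB encryption: S_i = E(K, S_{i−1}) with S_{0} = IV; C_i = P_i ⊕ S_i.
C[1]: S = E(K, 188) = 128; 128 ⊕ 128 = 0.
C[2]: S = E(K, 128) = 112; 234 ⊕ 112 = 154.
C[3]: S = E(K, 112) = 179; 254 ⊕ 179 = 77.

C[1] = 0, C[2] = 154, C[3] = 77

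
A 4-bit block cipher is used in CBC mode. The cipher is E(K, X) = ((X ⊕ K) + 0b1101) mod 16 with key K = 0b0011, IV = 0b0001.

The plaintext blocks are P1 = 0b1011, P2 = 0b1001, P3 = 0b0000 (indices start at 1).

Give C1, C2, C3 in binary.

C1 = 0b0110, C2 = 0b1001, C3 = 0b0111

CBC encryption: C_i = E(K, P_i ⊕ C_{i−1}), with C_{0} = IV.
C1: P1 ⊕ 0b0001 = 0b1010; E(K, 0b1010) = 0b0110.
C2: P2 ⊕ 0b0110 = 0b1111; E(K, 0b1111) = 0b1001.
C3: P3 ⊕ 0b1001 = 0b1001; E(K, 0b1001) = 0b0111.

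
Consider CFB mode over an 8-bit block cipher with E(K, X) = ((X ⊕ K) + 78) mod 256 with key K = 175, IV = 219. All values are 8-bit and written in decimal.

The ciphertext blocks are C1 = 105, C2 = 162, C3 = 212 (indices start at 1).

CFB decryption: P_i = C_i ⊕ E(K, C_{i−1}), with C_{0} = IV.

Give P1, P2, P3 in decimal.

P1: E(K, 219) = 194; 105 ⊕ 194 = 171.
P2: E(K, 105) = 20; 162 ⊕ 20 = 182.
P3: E(K, 162) = 91; 212 ⊕ 91 = 143.

P1 = 171, P2 = 182, P3 = 143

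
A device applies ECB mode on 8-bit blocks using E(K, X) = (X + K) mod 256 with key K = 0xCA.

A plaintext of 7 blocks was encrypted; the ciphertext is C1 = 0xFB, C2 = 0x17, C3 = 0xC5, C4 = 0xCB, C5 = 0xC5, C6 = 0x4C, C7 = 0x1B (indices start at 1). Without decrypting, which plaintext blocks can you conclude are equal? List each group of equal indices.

P3 = P5

ECB encrypts each block independently with the same key, so equal ciphertext blocks imply equal plaintext blocks.
C3 = C5 = 0xC5, so P3 = P5.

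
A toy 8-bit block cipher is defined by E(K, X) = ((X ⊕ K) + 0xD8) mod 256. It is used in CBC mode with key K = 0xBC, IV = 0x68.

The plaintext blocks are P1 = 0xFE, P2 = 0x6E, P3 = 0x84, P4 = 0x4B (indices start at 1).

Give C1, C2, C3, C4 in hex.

CBC encryption: C_i = E(K, P_i ⊕ C_{i−1}), with C_{0} = IV.
C1: P1 ⊕ 0x68 = 0x96; E(K, 0x96) = 0x02.
C2: P2 ⊕ 0x02 = 0x6C; E(K, 0x6C) = 0xA8.
C3: P3 ⊕ 0xA8 = 0x2C; E(K, 0x2C) = 0x68.
C4: P4 ⊕ 0x68 = 0x23; E(K, 0x23) = 0x77.

C1 = 0x02, C2 = 0xA8, C3 = 0x68, C4 = 0x77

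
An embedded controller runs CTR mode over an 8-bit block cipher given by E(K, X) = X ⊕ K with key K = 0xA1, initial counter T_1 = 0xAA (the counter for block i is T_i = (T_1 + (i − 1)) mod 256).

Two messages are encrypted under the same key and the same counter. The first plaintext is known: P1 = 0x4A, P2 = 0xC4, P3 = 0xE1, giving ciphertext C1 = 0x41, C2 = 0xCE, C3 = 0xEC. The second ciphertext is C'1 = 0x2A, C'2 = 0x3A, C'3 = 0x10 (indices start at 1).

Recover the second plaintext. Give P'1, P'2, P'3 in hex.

P'1 = 0x21, P'2 = 0x30, P'3 = 0x1D

In CTR with a reused counter, both messages share the same keystream S_i, so C_i ⊕ C'_i = P_i ⊕ P'_i and thus P'_i = P_i ⊕ C_i ⊕ C'_i.
P'1: 0x4A ⊕ 0x41 ⊕ 0x2A = 0x21.
P'2: 0xC4 ⊕ 0xCE ⊕ 0x3A = 0x30.
P'3: 0xE1 ⊕ 0xEC ⊕ 0x10 = 0x1D.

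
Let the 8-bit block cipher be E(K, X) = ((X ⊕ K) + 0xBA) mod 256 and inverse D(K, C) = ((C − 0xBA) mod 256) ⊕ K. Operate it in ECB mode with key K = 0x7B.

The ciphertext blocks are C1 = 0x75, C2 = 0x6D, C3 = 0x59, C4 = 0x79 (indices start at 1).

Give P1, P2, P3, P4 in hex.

ECB decryption: P_i = D(K, C_i).
P1: D(K, 0x75) = 0xC0.
P2: D(K, 0x6D) = 0xC8.
P3: D(K, 0x59) = 0xE4.
P4: D(K, 0x79) = 0xC4.

P1 = 0xC0, P2 = 0xC8, P3 = 0xE4, P4 = 0xC4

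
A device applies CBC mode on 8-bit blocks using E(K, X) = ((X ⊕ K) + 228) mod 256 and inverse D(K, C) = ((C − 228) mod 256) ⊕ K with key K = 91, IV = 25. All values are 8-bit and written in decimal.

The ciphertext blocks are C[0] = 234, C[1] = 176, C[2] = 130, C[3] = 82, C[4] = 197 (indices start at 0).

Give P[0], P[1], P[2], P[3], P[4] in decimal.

CBC decryption: P_i = D(K, C_i) ⊕ C_{i−1}, with C_{−1} = IV.
P[0]: D(K, 234) = 93; 93 ⊕ 25 = 68.
P[1]: D(K, 176) = 151; 151 ⊕ 234 = 125.
P[2]: D(K, 130) = 197; 197 ⊕ 176 = 117.
P[3]: D(K, 82) = 53; 53 ⊕ 130 = 183.
P[4]: D(K, 197) = 186; 186 ⊕ 82 = 232.

P[0] = 68, P[1] = 125, P[2] = 117, P[3] = 183, P[4] = 232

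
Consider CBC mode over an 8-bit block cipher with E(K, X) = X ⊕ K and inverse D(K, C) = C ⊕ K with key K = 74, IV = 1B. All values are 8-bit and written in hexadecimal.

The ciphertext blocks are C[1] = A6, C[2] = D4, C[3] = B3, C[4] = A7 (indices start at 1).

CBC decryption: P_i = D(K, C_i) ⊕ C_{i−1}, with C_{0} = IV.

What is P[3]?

P[3] = 13

P[3]: D(K, B3) = C7; C7 ⊕ D4 = 13.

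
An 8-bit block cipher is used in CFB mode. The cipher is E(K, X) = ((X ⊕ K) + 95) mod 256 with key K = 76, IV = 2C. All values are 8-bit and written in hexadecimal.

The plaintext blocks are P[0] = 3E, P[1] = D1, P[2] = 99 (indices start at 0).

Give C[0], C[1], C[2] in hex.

C[0] = D1, C[1] = ED, C[2] = A9

CFB encryption: C_i = P_i ⊕ E(K, C_{i−1}), with C_{−1} = IV.
C[0]: E(K, 2C) = EF; 3E ⊕ EF = D1.
C[1]: E(K, D1) = 3C; D1 ⊕ 3C = ED.
C[2]: E(K, ED) = 30; 99 ⊕ 30 = A9.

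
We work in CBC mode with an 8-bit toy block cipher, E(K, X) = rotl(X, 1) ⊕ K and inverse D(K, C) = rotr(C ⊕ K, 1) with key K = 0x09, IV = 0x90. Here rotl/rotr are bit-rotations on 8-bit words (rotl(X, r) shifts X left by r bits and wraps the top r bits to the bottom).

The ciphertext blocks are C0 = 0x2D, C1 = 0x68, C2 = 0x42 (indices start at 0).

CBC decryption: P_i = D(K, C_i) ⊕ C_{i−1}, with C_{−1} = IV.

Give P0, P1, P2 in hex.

P0: D(K, 0x2D) = 0x12; 0x12 ⊕ 0x90 = 0x82.
P1: D(K, 0x68) = 0xB0; 0xB0 ⊕ 0x2D = 0x9D.
P2: D(K, 0x42) = 0xA5; 0xA5 ⊕ 0x68 = 0xCD.

P0 = 0x82, P1 = 0x9D, P2 = 0xCD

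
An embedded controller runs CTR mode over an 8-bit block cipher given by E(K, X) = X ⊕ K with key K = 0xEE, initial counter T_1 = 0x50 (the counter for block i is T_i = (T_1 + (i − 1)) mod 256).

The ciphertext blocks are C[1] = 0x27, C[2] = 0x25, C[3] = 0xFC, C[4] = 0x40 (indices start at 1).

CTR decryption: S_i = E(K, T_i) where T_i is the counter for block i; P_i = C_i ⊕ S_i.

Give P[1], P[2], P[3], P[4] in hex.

P[1]: T = 0x50, S = E(K, T) = 0xBE; 0x27 ⊕ 0xBE = 0x99.
P[2]: T = 0x51, S = E(K, T) = 0xBF; 0x25 ⊕ 0xBF = 0x9A.
P[3]: T = 0x52, S = E(K, T) = 0xBC; 0xFC ⊕ 0xBC = 0x40.
P[4]: T = 0x53, S = E(K, T) = 0xBD; 0x40 ⊕ 0xBD = 0xFD.

P[1] = 0x99, P[2] = 0x9A, P[3] = 0x40, P[4] = 0xFD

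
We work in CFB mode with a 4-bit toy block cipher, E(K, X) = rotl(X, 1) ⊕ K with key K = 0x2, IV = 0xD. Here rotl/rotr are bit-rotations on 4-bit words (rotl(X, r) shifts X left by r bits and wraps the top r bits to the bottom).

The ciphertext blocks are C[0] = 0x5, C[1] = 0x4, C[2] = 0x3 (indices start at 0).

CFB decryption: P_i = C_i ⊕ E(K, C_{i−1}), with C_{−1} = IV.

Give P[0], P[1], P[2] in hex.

P[0] = 0xC, P[1] = 0xC, P[2] = 0x9

P[0]: E(K, 0xD) = 0x9; 0x5 ⊕ 0x9 = 0xC.
P[1]: E(K, 0x5) = 0x8; 0x4 ⊕ 0x8 = 0xC.
P[2]: E(K, 0x4) = 0xA; 0x3 ⊕ 0xA = 0x9.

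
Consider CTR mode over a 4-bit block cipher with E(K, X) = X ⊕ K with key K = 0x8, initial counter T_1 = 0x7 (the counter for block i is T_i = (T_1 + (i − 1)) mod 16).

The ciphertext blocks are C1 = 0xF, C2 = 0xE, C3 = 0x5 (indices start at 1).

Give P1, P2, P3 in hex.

P1 = 0x0, P2 = 0xE, P3 = 0x4

CTR decryption: S_i = E(K, T_i) where T_i is the counter for block i; P_i = C_i ⊕ S_i.
P1: T = 0x7, S = E(K, T) = 0xF; 0xF ⊕ 0xF = 0x0.
P2: T = 0x8, S = E(K, T) = 0x0; 0xE ⊕ 0x0 = 0xE.
P3: T = 0x9, S = E(K, T) = 0x1; 0x5 ⊕ 0x1 = 0x4.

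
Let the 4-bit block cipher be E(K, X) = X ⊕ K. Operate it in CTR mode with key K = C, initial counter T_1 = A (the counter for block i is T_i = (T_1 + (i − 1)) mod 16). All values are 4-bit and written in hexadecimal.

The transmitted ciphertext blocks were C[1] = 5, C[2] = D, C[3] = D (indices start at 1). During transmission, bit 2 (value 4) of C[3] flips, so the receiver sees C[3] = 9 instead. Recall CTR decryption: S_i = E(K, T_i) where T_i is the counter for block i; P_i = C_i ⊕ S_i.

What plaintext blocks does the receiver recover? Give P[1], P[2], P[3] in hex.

Only C[3] changed, to 9. In CTR, a change in C_i flips the same bit in P_i only; the keystream is unaffected. Decrypting the received ciphertext:
P[1]: T = A, S = E(K, T) = 6; 5 ⊕ 6 = 3.
P[2]: T = B, S = E(K, T) = 7; D ⊕ 7 = A.
P[3]: T = C, S = E(K, T) = 0; 9 ⊕ 0 = 9.
Blocks that differ from the original plaintext: P[3].

P[1] = 3, P[2] = A, P[3] = 9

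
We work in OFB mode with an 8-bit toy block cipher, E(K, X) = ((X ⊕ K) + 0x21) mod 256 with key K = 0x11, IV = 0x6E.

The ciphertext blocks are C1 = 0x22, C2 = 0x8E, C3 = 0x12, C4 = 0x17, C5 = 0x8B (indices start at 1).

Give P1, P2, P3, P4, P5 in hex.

P1 = 0x82, P2 = 0x5C, P3 = 0xF6, P4 = 0x01, P5 = 0xA3

OFB decryption: S_i = E(K, S_{i−1}) with S_{0} = IV; P_i = C_i ⊕ S_i.
P1: S = E(K, 0x6E) = 0xA0; 0x22 ⊕ 0xA0 = 0x82.
P2: S = E(K, 0xA0) = 0xD2; 0x8E ⊕ 0xD2 = 0x5C.
P3: S = E(K, 0xD2) = 0xE4; 0x12 ⊕ 0xE4 = 0xF6.
P4: S = E(K, 0xE4) = 0x16; 0x17 ⊕ 0x16 = 0x01.
P5: S = E(K, 0x16) = 0x28; 0x8B ⊕ 0x28 = 0xA3.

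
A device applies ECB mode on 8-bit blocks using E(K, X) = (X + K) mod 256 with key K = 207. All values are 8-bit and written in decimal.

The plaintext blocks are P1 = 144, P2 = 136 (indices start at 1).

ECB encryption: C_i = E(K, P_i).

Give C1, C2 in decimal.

C1 = 95, C2 = 87

C1: E(K, 144) = 95.
C2: E(K, 136) = 87.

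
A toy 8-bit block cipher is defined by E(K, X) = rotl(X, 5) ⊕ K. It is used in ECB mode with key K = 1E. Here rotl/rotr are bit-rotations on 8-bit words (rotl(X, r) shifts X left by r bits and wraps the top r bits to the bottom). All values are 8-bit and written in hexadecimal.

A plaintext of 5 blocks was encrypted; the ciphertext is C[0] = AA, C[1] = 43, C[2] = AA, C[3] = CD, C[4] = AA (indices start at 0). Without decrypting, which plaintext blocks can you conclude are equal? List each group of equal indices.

P[0] = P[2] = P[4]

ECB encrypts each block independently with the same key, so equal ciphertext blocks imply equal plaintext blocks.
C[0] = C[2] = C[4] = AA, so P[0] = P[2] = P[4].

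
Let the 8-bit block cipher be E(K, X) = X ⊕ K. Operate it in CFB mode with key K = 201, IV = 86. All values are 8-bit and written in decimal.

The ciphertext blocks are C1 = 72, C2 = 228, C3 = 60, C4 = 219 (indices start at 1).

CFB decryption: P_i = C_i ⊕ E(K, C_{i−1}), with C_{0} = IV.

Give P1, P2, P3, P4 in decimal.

P1 = 215, P2 = 101, P3 = 17, P4 = 46

P1: E(K, 86) = 159; 72 ⊕ 159 = 215.
P2: E(K, 72) = 129; 228 ⊕ 129 = 101.
P3: E(K, 228) = 45; 60 ⊕ 45 = 17.
P4: E(K, 60) = 245; 219 ⊕ 245 = 46.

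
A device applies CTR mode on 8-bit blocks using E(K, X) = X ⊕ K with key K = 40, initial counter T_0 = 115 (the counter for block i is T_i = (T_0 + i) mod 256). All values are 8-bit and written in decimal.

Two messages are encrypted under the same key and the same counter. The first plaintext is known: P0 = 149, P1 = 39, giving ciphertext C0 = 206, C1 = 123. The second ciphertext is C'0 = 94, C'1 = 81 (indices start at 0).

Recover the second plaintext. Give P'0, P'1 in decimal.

In CTR with a reused counter, both messages share the same keystream S_i, so C_i ⊕ C'_i = P_i ⊕ P'_i and thus P'_i = P_i ⊕ C_i ⊕ C'_i.
P'0: 149 ⊕ 206 ⊕ 94 = 5.
P'1: 39 ⊕ 123 ⊕ 81 = 13.

P'0 = 5, P'1 = 13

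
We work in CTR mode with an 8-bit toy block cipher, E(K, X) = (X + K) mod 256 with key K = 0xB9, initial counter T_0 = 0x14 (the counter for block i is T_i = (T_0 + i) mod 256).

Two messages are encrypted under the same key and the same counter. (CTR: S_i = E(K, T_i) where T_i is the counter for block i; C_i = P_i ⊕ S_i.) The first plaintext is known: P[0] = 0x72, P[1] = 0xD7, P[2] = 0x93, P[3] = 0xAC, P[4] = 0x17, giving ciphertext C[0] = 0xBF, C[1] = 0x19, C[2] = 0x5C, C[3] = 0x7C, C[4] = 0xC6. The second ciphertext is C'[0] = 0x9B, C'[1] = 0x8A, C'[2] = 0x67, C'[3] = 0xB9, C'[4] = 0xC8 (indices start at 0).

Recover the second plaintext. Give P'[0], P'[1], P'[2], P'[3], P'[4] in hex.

In CTR with a reused counter, both messages share the same keystream S_i, so C_i ⊕ C'_i = P_i ⊕ P'_i and thus P'_i = P_i ⊕ C_i ⊕ C'_i.
P'[0]: 0x72 ⊕ 0xBF ⊕ 0x9B = 0x56.
P'[1]: 0xD7 ⊕ 0x19 ⊕ 0x8A = 0x44.
P'[2]: 0x93 ⊕ 0x5C ⊕ 0x67 = 0xA8.
P'[3]: 0xAC ⊕ 0x7C ⊕ 0xB9 = 0x69.
P'[4]: 0x17 ⊕ 0xC6 ⊕ 0xC8 = 0x19.

P'[0] = 0x56, P'[1] = 0x44, P'[2] = 0xA8, P'[3] = 0x69, P'[4] = 0x19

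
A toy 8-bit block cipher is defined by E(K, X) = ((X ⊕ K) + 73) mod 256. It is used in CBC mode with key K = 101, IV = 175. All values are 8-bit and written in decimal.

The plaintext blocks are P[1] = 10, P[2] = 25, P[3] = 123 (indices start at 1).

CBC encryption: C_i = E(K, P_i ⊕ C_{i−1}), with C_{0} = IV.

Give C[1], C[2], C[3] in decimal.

C[1]: P[1] ⊕ 175 = 165; E(K, 165) = 9.
C[2]: P[2] ⊕ 9 = 16; E(K, 16) = 190.
C[3]: P[3] ⊕ 190 = 197; E(K, 197) = 233.

C[1] = 9, C[2] = 190, C[3] = 233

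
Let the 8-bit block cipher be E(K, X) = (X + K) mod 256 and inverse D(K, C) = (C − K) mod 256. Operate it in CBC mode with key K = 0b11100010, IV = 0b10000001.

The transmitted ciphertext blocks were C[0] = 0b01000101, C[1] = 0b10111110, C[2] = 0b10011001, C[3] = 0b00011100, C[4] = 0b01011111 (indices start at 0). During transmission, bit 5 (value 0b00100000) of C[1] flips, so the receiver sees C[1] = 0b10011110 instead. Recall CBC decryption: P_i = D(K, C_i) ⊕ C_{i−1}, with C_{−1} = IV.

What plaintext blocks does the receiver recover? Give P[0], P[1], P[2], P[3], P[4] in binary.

P[0] = 0b11100010, P[1] = 0b11111001, P[2] = 0b00101001, P[3] = 0b10100011, P[4] = 0b01100001

Only C[1] changed, to 0b10011110. In CBC, a change in C_i garbles P_i and flips the same bit in P_{i+1}. Decrypting the received ciphertext:
P[0]: D(K, 0b01000101) = 0b01100011; 0b01100011 ⊕ 0b10000001 = 0b11100010.
P[1]: D(K, 0b10011110) = 0b10111100; 0b10111100 ⊕ 0b01000101 = 0b11111001.
P[2]: D(K, 0b10011001) = 0b10110111; 0b10110111 ⊕ 0b10011110 = 0b00101001.
P[3]: D(K, 0b00011100) = 0b00111010; 0b00111010 ⊕ 0b10011001 = 0b10100011.
P[4]: D(K, 0b01011111) = 0b01111101; 0b01111101 ⊕ 0b00011100 = 0b01100001.
Blocks that differ from the original plaintext: P[1], P[2].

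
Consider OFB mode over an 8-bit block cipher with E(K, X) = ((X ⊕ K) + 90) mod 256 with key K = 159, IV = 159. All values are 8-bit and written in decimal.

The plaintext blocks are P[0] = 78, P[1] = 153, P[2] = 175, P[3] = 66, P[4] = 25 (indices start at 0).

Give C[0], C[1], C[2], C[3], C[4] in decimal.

OFB encryption: S_i = E(K, S_{i−1}) with S_{−1} = IV; C_i = P_i ⊕ S_i.
C[0]: S = E(K, 159) = 90; 78 ⊕ 90 = 20.
C[1]: S = E(K, 90) = 31; 153 ⊕ 31 = 134.
C[2]: S = E(K, 31) = 218; 175 ⊕ 218 = 117.
C[3]: S = E(K, 218) = 159; 66 ⊕ 159 = 221.
C[4]: S = E(K, 159) = 90; 25 ⊕ 90 = 67.

C[0] = 20, C[1] = 134, C[2] = 117, C[3] = 221, C[4] = 67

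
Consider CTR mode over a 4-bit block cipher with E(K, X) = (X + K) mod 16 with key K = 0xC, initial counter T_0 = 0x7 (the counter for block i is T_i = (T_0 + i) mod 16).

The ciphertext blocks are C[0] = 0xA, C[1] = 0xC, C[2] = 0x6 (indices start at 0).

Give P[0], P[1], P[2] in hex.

CTR decryption: S_i = E(K, T_i) where T_i is the counter for block i; P_i = C_i ⊕ S_i.
P[0]: T = 0x7, S = E(K, T) = 0x3; 0xA ⊕ 0x3 = 0x9.
P[1]: T = 0x8, S = E(K, T) = 0x4; 0xC ⊕ 0x4 = 0x8.
P[2]: T = 0x9, S = E(K, T) = 0x5; 0x6 ⊕ 0x5 = 0x3.

P[0] = 0x9, P[1] = 0x8, P[2] = 0x3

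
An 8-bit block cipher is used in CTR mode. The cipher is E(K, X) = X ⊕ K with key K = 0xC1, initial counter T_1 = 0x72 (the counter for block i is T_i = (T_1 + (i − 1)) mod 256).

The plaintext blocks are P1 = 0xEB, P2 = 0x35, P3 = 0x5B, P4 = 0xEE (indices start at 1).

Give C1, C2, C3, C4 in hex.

C1 = 0x58, C2 = 0x87, C3 = 0xEE, C4 = 0x5A

CTR encryption: S_i = E(K, T_i) where T_i is the counter for block i; C_i = P_i ⊕ S_i.
C1: T = 0x72, S = E(K, T) = 0xB3; 0xEB ⊕ 0xB3 = 0x58.
C2: T = 0x73, S = E(K, T) = 0xB2; 0x35 ⊕ 0xB2 = 0x87.
C3: T = 0x74, S = E(K, T) = 0xB5; 0x5B ⊕ 0xB5 = 0xEE.
C4: T = 0x75, S = E(K, T) = 0xB4; 0xEE ⊕ 0xB4 = 0x5A.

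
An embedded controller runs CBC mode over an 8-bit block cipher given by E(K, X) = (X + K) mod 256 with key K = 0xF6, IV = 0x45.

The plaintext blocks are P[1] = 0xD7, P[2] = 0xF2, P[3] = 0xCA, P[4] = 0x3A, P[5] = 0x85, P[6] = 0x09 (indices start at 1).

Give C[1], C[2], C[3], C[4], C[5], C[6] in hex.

C[1] = 0x88, C[2] = 0x70, C[3] = 0xB0, C[4] = 0x80, C[5] = 0xFB, C[6] = 0xE8

CBC encryption: C_i = E(K, P_i ⊕ C_{i−1}), with C_{0} = IV.
C[1]: P[1] ⊕ 0x45 = 0x92; E(K, 0x92) = 0x88.
C[2]: P[2] ⊕ 0x88 = 0x7A; E(K, 0x7A) = 0x70.
C[3]: P[3] ⊕ 0x70 = 0xBA; E(K, 0xBA) = 0xB0.
C[4]: P[4] ⊕ 0xB0 = 0x8A; E(K, 0x8A) = 0x80.
C[5]: P[5] ⊕ 0x80 = 0x05; E(K, 0x05) = 0xFB.
C[6]: P[6] ⊕ 0xFB = 0xF2; E(K, 0xF2) = 0xE8.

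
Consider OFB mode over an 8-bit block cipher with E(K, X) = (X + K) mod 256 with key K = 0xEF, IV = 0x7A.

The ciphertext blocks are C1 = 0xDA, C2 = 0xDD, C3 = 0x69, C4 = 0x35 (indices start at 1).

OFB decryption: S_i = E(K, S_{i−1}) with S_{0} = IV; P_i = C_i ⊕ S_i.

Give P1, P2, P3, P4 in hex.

P1: S = E(K, 0x7A) = 0x69; 0xDA ⊕ 0x69 = 0xB3.
P2: S = E(K, 0x69) = 0x58; 0xDD ⊕ 0x58 = 0x85.
P3: S = E(K, 0x58) = 0x47; 0x69 ⊕ 0x47 = 0x2E.
P4: S = E(K, 0x47) = 0x36; 0x35 ⊕ 0x36 = 0x03.

P1 = 0xB3, P2 = 0x85, P3 = 0x2E, P4 = 0x03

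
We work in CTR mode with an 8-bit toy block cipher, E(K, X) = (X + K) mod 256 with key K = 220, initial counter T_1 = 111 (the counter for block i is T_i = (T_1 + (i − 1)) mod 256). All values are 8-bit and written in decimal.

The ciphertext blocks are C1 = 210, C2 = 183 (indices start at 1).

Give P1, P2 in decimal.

P1 = 153, P2 = 251

CTR decryption: S_i = E(K, T_i) where T_i is the counter for block i; P_i = C_i ⊕ S_i.
P1: T = 111, S = E(K, T) = 75; 210 ⊕ 75 = 153.
P2: T = 112, S = E(K, T) = 76; 183 ⊕ 76 = 251.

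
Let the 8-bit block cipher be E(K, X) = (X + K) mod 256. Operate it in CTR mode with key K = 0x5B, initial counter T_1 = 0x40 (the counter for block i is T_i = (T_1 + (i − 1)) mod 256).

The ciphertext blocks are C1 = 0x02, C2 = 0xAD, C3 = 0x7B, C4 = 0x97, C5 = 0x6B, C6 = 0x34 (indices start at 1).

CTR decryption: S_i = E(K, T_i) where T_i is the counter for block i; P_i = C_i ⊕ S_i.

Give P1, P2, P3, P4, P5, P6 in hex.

P1: T = 0x40, S = E(K, T) = 0x9B; 0x02 ⊕ 0x9B = 0x99.
P2: T = 0x41, S = E(K, T) = 0x9C; 0xAD ⊕ 0x9C = 0x31.
P3: T = 0x42, S = E(K, T) = 0x9D; 0x7B ⊕ 0x9D = 0xE6.
P4: T = 0x43, S = E(K, T) = 0x9E; 0x97 ⊕ 0x9E = 0x09.
P5: T = 0x44, S = E(K, T) = 0x9F; 0x6B ⊕ 0x9F = 0xF4.
P6: T = 0x45, S = E(K, T) = 0xA0; 0x34 ⊕ 0xA0 = 0x94.

P1 = 0x99, P2 = 0x31, P3 = 0xE6, P4 = 0x09, P5 = 0xF4, P6 = 0x94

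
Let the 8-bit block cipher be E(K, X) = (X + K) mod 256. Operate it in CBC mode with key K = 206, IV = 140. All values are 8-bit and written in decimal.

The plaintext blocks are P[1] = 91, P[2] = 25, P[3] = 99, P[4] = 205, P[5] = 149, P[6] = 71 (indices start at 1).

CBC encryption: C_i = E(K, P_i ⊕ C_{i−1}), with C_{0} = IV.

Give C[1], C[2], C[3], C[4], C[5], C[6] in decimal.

C[1]: P[1] ⊕ 140 = 215; E(K, 215) = 165.
C[2]: P[2] ⊕ 165 = 188; E(K, 188) = 138.
C[3]: P[3] ⊕ 138 = 233; E(K, 233) = 183.
C[4]: P[4] ⊕ 183 = 122; E(K, 122) = 72.
C[5]: P[5] ⊕ 72 = 221; E(K, 221) = 171.
C[6]: P[6] ⊕ 171 = 236; E(K, 236) = 186.

C[1] = 165, C[2] = 138, C[3] = 183, C[4] = 72, C[5] = 171, C[6] = 186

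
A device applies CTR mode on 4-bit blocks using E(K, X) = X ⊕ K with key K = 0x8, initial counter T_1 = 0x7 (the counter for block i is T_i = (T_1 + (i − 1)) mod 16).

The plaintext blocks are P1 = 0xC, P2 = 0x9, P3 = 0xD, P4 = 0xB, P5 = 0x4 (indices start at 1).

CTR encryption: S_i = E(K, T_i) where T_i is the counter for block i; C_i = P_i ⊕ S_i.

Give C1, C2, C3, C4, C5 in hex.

C1: T = 0x7, S = E(K, T) = 0xF; 0xC ⊕ 0xF = 0x3.
C2: T = 0x8, S = E(K, T) = 0x0; 0x9 ⊕ 0x0 = 0x9.
C3: T = 0x9, S = E(K, T) = 0x1; 0xD ⊕ 0x1 = 0xC.
C4: T = 0xA, S = E(K, T) = 0x2; 0xB ⊕ 0x2 = 0x9.
C5: T = 0xB, S = E(K, T) = 0x3; 0x4 ⊕ 0x3 = 0x7.

C1 = 0x3, C2 = 0x9, C3 = 0xC, C4 = 0x9, C5 = 0x7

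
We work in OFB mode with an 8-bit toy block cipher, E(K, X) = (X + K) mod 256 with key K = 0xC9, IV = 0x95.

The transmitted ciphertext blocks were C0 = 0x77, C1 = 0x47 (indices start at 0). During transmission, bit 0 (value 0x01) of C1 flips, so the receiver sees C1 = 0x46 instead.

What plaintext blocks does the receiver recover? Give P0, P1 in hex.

P0 = 0x29, P1 = 0x61

OFB decryption: S_i = E(K, S_{i−1}) with S_{−1} = IV; P_i = C_i ⊕ S_i.
Only C1 changed, to 0x46. In OFB, a change in C_i flips the same bit in P_i only; the keystream is unaffected. Decrypting the received ciphertext:
P0: S = E(K, 0x95) = 0x5E; 0x77 ⊕ 0x5E = 0x29.
P1: S = E(K, 0x5E) = 0x27; 0x46 ⊕ 0x27 = 0x61.
Blocks that differ from the original plaintext: P1.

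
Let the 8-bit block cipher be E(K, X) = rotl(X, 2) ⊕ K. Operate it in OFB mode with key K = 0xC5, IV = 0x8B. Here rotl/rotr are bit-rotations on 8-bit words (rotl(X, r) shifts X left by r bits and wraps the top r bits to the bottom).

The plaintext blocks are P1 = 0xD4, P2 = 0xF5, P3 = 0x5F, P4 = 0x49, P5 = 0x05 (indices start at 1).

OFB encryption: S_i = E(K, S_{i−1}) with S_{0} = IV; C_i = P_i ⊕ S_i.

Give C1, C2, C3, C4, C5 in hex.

C1: S = E(K, 0x8B) = 0xEB; 0xD4 ⊕ 0xEB = 0x3F.
C2: S = E(K, 0xEB) = 0x6A; 0xF5 ⊕ 0x6A = 0x9F.
C3: S = E(K, 0x6A) = 0x6C; 0x5F ⊕ 0x6C = 0x33.
C4: S = E(K, 0x6C) = 0x74; 0x49 ⊕ 0x74 = 0x3D.
C5: S = E(K, 0x74) = 0x14; 0x05 ⊕ 0x14 = 0x11.

C1 = 0x3F, C2 = 0x9F, C3 = 0x33, C4 = 0x3D, C5 = 0x11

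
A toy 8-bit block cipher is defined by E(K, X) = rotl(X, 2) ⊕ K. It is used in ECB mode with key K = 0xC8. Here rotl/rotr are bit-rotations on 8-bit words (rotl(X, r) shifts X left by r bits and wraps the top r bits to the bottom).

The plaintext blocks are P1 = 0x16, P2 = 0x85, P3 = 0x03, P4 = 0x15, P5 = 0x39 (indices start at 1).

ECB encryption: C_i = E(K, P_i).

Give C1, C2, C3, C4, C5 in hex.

C1 = 0x90, C2 = 0xDE, C3 = 0xC4, C4 = 0x9C, C5 = 0x2C

C1: E(K, 0x16) = 0x90.
C2: E(K, 0x85) = 0xDE.
C3: E(K, 0x03) = 0xC4.
C4: E(K, 0x15) = 0x9C.
C5: E(K, 0x39) = 0x2C.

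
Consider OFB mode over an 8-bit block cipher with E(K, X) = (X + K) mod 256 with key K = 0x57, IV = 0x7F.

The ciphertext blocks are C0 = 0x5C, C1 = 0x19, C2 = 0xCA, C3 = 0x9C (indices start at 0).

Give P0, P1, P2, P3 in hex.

P0 = 0x8A, P1 = 0x34, P2 = 0x4E, P3 = 0x47

OFB decryption: S_i = E(K, S_{i−1}) with S_{−1} = IV; P_i = C_i ⊕ S_i.
P0: S = E(K, 0x7F) = 0xD6; 0x5C ⊕ 0xD6 = 0x8A.
P1: S = E(K, 0xD6) = 0x2D; 0x19 ⊕ 0x2D = 0x34.
P2: S = E(K, 0x2D) = 0x84; 0xCA ⊕ 0x84 = 0x4E.
P3: S = E(K, 0x84) = 0xDB; 0x9C ⊕ 0xDB = 0x47.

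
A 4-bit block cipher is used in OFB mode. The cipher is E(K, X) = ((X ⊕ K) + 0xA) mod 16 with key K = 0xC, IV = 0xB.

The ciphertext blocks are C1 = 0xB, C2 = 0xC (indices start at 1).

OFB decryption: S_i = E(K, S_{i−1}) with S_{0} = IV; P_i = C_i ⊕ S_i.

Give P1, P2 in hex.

P1: S = E(K, 0xB) = 0x1; 0xB ⊕ 0x1 = 0xA.
P2: S = E(K, 0x1) = 0x7; 0xC ⊕ 0x7 = 0xB.

P1 = 0xA, P2 = 0xB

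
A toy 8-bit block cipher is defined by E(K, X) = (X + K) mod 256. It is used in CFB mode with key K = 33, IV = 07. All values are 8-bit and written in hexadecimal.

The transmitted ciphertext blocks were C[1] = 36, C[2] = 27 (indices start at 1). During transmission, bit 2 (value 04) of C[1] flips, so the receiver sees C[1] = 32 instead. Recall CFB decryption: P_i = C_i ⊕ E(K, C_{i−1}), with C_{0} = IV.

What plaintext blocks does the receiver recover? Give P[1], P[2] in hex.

Only C[1] changed, to 32. In CFB, a change in C_i flips the same bit in P_i and garbles P_{i+1}. Decrypting the received ciphertext:
P[1]: E(K, 07) = 3A; 32 ⊕ 3A = 08.
P[2]: E(K, 32) = 65; 27 ⊕ 65 = 42.
Blocks that differ from the original plaintext: P[1], P[2].

P[1] = 08, P[2] = 42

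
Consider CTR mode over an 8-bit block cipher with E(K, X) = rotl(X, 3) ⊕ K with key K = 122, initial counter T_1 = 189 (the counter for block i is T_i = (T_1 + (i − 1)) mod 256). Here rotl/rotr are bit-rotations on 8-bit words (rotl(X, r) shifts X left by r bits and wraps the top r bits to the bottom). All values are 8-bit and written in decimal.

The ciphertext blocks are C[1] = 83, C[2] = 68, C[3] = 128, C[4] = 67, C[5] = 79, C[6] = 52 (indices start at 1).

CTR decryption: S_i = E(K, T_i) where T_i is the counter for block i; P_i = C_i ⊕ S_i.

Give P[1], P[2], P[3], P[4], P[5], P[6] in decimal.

P[1] = 196, P[2] = 203, P[3] = 7, P[4] = 63, P[5] = 59, P[6] = 88

P[1]: T = 189, S = E(K, T) = 151; 83 ⊕ 151 = 196.
P[2]: T = 190, S = E(K, T) = 143; 68 ⊕ 143 = 203.
P[3]: T = 191, S = E(K, T) = 135; 128 ⊕ 135 = 7.
P[4]: T = 192, S = E(K, T) = 124; 67 ⊕ 124 = 63.
P[5]: T = 193, S = E(K, T) = 116; 79 ⊕ 116 = 59.
P[6]: T = 194, S = E(K, T) = 108; 52 ⊕ 108 = 88.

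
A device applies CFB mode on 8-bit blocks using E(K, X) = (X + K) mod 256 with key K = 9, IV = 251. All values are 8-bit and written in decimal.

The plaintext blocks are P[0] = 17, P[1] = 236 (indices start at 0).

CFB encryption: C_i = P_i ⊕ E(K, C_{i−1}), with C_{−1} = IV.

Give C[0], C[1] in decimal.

C[0] = 21, C[1] = 242

C[0]: E(K, 251) = 4; 17 ⊕ 4 = 21.
C[1]: E(K, 21) = 30; 236 ⊕ 30 = 242.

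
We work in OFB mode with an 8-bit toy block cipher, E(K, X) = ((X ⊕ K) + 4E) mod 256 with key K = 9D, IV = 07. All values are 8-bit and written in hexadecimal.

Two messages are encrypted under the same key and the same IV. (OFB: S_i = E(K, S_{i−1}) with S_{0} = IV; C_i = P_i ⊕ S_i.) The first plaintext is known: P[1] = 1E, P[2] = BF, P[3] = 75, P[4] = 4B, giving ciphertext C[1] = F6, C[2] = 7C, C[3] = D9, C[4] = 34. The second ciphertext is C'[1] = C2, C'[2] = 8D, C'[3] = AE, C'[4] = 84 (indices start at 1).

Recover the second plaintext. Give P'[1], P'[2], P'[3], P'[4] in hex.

P'[1] = 2A, P'[2] = 4E, P'[3] = 02, P'[4] = FB

In OFB with a reused IV, both messages share the same keystream S_i, so C_i ⊕ C'_i = P_i ⊕ P'_i and thus P'_i = P_i ⊕ C_i ⊕ C'_i.
P'[1]: 1E ⊕ F6 ⊕ C2 = 2A.
P'[2]: BF ⊕ 7C ⊕ 8D = 4E.
P'[3]: 75 ⊕ D9 ⊕ AE = 02.
P'[4]: 4B ⊕ 34 ⊕ 84 = FB.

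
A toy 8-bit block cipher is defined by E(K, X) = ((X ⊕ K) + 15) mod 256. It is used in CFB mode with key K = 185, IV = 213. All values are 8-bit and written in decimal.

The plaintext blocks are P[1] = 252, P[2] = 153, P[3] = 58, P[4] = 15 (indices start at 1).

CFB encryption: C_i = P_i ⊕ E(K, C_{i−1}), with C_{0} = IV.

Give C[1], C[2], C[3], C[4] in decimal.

C[1]: E(K, 213) = 123; 252 ⊕ 123 = 135.
C[2]: E(K, 135) = 77; 153 ⊕ 77 = 212.
C[3]: E(K, 212) = 124; 58 ⊕ 124 = 70.
C[4]: E(K, 70) = 14; 15 ⊕ 14 = 1.

C[1] = 135, C[2] = 212, C[3] = 70, C[4] = 1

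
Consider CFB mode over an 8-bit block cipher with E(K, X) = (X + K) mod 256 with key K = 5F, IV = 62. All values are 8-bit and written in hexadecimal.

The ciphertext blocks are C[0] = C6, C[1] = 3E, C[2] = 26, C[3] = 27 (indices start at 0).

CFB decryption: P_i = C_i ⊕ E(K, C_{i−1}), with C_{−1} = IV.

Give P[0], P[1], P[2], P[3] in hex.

P[0] = 07, P[1] = 1B, P[2] = BB, P[3] = A2

P[0]: E(K, 62) = C1; C6 ⊕ C1 = 07.
P[1]: E(K, C6) = 25; 3E ⊕ 25 = 1B.
P[2]: E(K, 3E) = 9D; 26 ⊕ 9D = BB.
P[3]: E(K, 26) = 85; 27 ⊕ 85 = A2.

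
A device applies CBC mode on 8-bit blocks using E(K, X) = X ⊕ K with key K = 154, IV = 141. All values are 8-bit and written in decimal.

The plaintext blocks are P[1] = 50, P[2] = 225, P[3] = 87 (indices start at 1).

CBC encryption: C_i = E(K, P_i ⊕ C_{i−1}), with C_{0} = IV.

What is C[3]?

C[3] = 147

C[1]: P[1] ⊕ 141 = 191; E(K, 191) = 37.
C[2]: P[2] ⊕ 37 = 196; E(K, 196) = 94.
C[3]: P[3] ⊕ 94 = 9; E(K, 9) = 147.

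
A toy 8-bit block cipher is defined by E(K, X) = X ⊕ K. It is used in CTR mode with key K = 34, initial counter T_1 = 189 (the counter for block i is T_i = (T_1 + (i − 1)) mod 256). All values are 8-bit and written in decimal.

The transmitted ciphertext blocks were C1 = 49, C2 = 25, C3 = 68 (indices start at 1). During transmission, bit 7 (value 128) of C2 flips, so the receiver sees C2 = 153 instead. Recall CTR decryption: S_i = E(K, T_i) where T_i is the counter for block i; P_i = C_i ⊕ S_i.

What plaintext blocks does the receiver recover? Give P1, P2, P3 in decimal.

P1 = 174, P2 = 5, P3 = 217

Only C2 changed, to 153. In CTR, a change in C_i flips the same bit in P_i only; the keystream is unaffected. Decrypting the received ciphertext:
P1: T = 189, S = E(K, T) = 159; 49 ⊕ 159 = 174.
P2: T = 190, S = E(K, T) = 156; 153 ⊕ 156 = 5.
P3: T = 191, S = E(K, T) = 157; 68 ⊕ 157 = 217.
Blocks that differ from the original plaintext: P2.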